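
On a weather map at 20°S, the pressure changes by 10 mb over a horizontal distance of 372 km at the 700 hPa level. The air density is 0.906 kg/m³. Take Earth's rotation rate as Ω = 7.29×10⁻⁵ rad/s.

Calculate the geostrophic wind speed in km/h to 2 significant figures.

Coriolis parameter at 20°S:
f = 2Ω sin φ = 2 × 7.29×10⁻⁵ × sin 20° = 4.99×10⁻⁵ s⁻¹
Pressure gradient: |∂P/∂n| = 1000 Pa / 372000 m = 2.69×10⁻³ Pa/m
Geostrophic balance (pressure-gradient force = Coriolis force):
V_g = (1/(fρ)) |∂P/∂n| = 2.69×10⁻³ / (4.99×10⁻⁵ × 0.906) = 59.5 m/s
Converting: 59.5 m/s × 3.6 = 210 km/h

210 km/h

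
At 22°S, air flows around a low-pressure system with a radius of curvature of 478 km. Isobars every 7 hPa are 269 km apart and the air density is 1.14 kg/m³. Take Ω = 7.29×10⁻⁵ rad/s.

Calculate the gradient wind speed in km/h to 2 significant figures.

81 km/h

Coriolis parameter at 22°S:
f = 2Ω sin φ = 2 × 7.29×10⁻⁵ × sin 22° = 5.46×10⁻⁵ s⁻¹
Pressure gradient: |∂P/∂n| = 700 Pa / 269000 m = 2.60×10⁻³ Pa/m
Geostrophic speed: V_g = |∂P/∂n|/(fρ) = 2.60×10⁻³/(5.46×10⁻⁵ × 1.14) = 41.8 m/s
Around a low, centrifugal force acts outward with Coriolis, so pressure-gradient force balances both:
(1/ρ)|∂P/∂n| = fV + V²/R  →  V² + fR·V − fR·V_g = 0
With fR = 5.46×10⁻⁵ × 478×10³ m = 26.1 m/s:
V = [−fR + √((fR)² + 4 fR V_g)]/2 = [−26.1 + √(26.1² + 4×26.1×41.8)]/2 = 22.5 m/s
Subgeostrophic (V < V_g = 41.8 m/s), as expected around a low.
Converting: 22.5 m/s × 3.6 = 81 km/h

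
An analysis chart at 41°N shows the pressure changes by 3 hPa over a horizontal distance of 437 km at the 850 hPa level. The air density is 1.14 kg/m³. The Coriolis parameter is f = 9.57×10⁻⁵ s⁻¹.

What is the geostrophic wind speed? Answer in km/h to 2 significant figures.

Pressure gradient: |∂P/∂n| = 300 Pa / 437000 m = 6.86×10⁻⁴ Pa/m
Geostrophic balance (pressure-gradient force = Coriolis force):
V_g = (1/(fρ)) |∂P/∂n| = 6.86×10⁻⁴ / (9.57×10⁻⁵ × 1.14) = 6.29 m/s
Converting: 6.29 m/s × 3.6 = 23 km/h

23 km/h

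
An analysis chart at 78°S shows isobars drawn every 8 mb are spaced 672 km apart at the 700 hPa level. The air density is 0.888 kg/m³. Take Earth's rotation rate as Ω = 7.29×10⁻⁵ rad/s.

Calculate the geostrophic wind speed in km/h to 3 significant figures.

33.8 km/h

Coriolis parameter at 78°S:
f = 2Ω sin φ = 2 × 7.29×10⁻⁵ × sin 78° = 1.43×10⁻⁴ s⁻¹
Pressure gradient: |∂P/∂n| = 800 Pa / 672000 m = 1.19×10⁻³ Pa/m
Geostrophic balance (pressure-gradient force = Coriolis force):
V_g = (1/(fρ)) |∂P/∂n| = 1.19×10⁻³ / (1.43×10⁻⁴ × 0.888) = 9.40 m/s
Converting: 9.40 m/s × 3.6 = 33.8 km/h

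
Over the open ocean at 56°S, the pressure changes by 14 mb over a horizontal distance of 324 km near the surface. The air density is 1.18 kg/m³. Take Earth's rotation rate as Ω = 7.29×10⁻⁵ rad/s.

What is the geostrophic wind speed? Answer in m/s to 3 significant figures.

30.3 m/s

Coriolis parameter at 56°S:
f = 2Ω sin φ = 2 × 7.29×10⁻⁵ × sin 56° = 1.21×10⁻⁴ s⁻¹
Pressure gradient: |∂P/∂n| = 1400 Pa / 324000 m = 4.32×10⁻³ Pa/m
Geostrophic balance (pressure-gradient force = Coriolis force):
V_g = (1/(fρ)) |∂P/∂n| = 4.32×10⁻³ / (1.21×10⁻⁴ × 1.18) = 30.3 m/s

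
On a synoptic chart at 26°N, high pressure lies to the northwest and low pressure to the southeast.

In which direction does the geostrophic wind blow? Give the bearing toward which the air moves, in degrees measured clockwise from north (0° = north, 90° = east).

The pressure-gradient force points toward the southeast (bearing 135°).
Geostrophic balance: in the Northern Hemisphere the Coriolis force deflects motion to the right, so the geostrophic wind blows 90° to the right of the pressure-gradient force (low pressure on the left).
Rotating 135° by 90° clockwise gives 225° — the wind blows toward the southwest.

225°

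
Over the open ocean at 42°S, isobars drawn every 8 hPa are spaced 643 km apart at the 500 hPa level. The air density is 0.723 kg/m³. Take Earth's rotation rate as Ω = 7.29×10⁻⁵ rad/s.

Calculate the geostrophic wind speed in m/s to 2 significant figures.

18 m/s

Coriolis parameter at 42°S:
f = 2Ω sin φ = 2 × 7.29×10⁻⁵ × sin 42° = 9.76×10⁻⁵ s⁻¹
Pressure gradient: |∂P/∂n| = 800 Pa / 643000 m = 1.24×10⁻³ Pa/m
Geostrophic balance (pressure-gradient force = Coriolis force):
V_g = (1/(fρ)) |∂P/∂n| = 1.24×10⁻³ / (9.76×10⁻⁵ × 0.723) = 17.6 m/s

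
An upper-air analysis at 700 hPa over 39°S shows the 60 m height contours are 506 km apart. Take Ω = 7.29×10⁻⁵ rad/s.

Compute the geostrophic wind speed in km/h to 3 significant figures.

Coriolis parameter at 39°S:
f = 2Ω sin φ = 2 × 7.29×10⁻⁵ × sin 39° = 9.18×10⁻⁵ s⁻¹
Height gradient: |∂Z/∂n| = 60 m / 506000 m = 1.19×10⁻⁴
On a pressure surface, geostrophic balance gives V_g = (g/f)|∂Z/∂n|:
V_g = 9.81 × 1.19×10⁻⁴ / 9.18×10⁻⁵ = 12.7 m/s
Converting: 12.7 m/s × 3.6 = 45.6 km/h

45.6 km/h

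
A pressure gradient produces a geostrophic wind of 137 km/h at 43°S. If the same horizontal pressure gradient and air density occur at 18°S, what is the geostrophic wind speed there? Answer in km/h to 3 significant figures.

With the same pressure gradient and density, V_g ∝ 1/f ∝ 1/sin φ.
V₂ = V₁ · sin φ₁ / sin φ₂ = 137 × sin 43° / sin 18°
V₂ = 137 × 0.6820/0.3090 = 302 km/h

302 km/h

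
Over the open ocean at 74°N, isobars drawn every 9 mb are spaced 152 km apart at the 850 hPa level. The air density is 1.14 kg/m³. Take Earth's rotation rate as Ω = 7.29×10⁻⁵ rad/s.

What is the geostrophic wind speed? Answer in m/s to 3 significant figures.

Coriolis parameter at 74°N:
f = 2Ω sin φ = 2 × 7.29×10⁻⁵ × sin 74° = 1.40×10⁻⁴ s⁻¹
Pressure gradient: |∂P/∂n| = 900 Pa / 152000 m = 5.92×10⁻³ Pa/m
Geostrophic balance (pressure-gradient force = Coriolis force):
V_g = (1/(fρ)) |∂P/∂n| = 5.92×10⁻³ / (1.40×10⁻⁴ × 1.14) = 37.1 m/s

37.1 m/s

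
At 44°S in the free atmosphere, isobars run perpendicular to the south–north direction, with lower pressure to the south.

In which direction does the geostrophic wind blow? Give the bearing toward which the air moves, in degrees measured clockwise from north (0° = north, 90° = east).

090°

The pressure-gradient force points toward the south (bearing 180°).
Geostrophic balance: in the Southern Hemisphere the Coriolis force deflects motion to the left, so the geostrophic wind blows 90° to the left of the pressure-gradient force (low pressure on the right).
Rotating 180° by 90° counterclockwise gives 090° — the wind blows toward the east.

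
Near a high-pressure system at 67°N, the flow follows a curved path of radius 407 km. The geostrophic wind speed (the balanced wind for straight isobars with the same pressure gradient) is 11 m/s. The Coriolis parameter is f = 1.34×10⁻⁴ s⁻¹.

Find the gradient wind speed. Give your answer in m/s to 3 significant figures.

Around a high, pressure-gradient force acts outward with centrifugal, so Coriolis balances both:
fV = (1/ρ)|∂P/∂n| + V²/R  →  V² − fR·V + fR·V_g = 0
With fR = 1.34×10⁻⁴ × 407×10³ m = 54.5 m/s:
V = [fR − √((fR)² − 4 fR V_g)]/2 = [54.5 − √(54.5² − 4×54.5×11)]/2 = 15.3 m/s
Supergeostrophic (V > V_g = 11 m/s), as expected around a high.

15.3 m/s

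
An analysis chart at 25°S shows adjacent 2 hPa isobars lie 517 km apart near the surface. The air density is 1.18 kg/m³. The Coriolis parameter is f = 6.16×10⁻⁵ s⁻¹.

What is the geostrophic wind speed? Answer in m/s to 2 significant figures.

Pressure gradient: |∂P/∂n| = 200 Pa / 517000 m = 3.87×10⁻⁴ Pa/m
Geostrophic balance (pressure-gradient force = Coriolis force):
V_g = (1/(fρ)) |∂P/∂n| = 3.87×10⁻⁴ / (6.16×10⁻⁵ × 1.18) = 5.32 m/s

5.3 m/s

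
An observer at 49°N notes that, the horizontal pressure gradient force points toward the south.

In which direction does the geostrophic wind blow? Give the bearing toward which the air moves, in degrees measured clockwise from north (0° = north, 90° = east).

The pressure-gradient force points toward the south (bearing 180°).
Geostrophic balance: in the Northern Hemisphere the Coriolis force deflects motion to the right, so the geostrophic wind blows 90° to the right of the pressure-gradient force (low pressure on the left).
Rotating 180° by 90° clockwise gives 270° — the wind blows toward the west.

270°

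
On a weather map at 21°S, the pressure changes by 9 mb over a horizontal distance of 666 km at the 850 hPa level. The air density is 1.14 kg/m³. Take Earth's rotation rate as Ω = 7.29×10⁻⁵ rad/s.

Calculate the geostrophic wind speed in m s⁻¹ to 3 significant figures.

Coriolis parameter at 21°S:
f = 2Ω sin φ = 2 × 7.29×10⁻⁵ × sin 21° = 5.23×10⁻⁵ s⁻¹
Pressure gradient: |∂P/∂n| = 900 Pa / 666000 m = 1.35×10⁻³ Pa/m
Geostrophic balance (pressure-gradient force = Coriolis force):
V_g = (1/(fρ)) |∂P/∂n| = 1.35×10⁻³ / (5.23×10⁻⁵ × 1.14) = 22.7 m/s

22.7 m s⁻¹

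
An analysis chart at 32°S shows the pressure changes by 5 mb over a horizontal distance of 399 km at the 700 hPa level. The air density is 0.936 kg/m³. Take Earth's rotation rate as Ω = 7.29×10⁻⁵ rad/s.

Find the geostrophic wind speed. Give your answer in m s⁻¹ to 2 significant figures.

Coriolis parameter at 32°S:
f = 2Ω sin φ = 2 × 7.29×10⁻⁵ × sin 32° = 7.73×10⁻⁵ s⁻¹
Pressure gradient: |∂P/∂n| = 500 Pa / 399000 m = 1.25×10⁻³ Pa/m
Geostrophic balance (pressure-gradient force = Coriolis force):
V_g = (1/(fρ)) |∂P/∂n| = 1.25×10⁻³ / (7.73×10⁻⁵ × 0.936) = 17.3 m/s

17 m s⁻¹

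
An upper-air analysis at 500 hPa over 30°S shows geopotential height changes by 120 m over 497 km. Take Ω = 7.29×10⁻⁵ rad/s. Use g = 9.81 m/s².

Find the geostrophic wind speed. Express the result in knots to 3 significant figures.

63.2 knots

Coriolis parameter at 30°S:
f = 2Ω sin φ = 2 × 7.29×10⁻⁵ × sin 30° = 7.29×10⁻⁵ s⁻¹
Height gradient: |∂Z/∂n| = 120 m / 497000 m = 2.41×10⁻⁴
On a pressure surface, geostrophic balance gives V_g = (g/f)|∂Z/∂n|:
V_g = 9.81 × 2.41×10⁻⁴ / 7.29×10⁻⁵ = 32.5 m/s
Converting: 32.5 m/s × 1.944 = 63.2 knots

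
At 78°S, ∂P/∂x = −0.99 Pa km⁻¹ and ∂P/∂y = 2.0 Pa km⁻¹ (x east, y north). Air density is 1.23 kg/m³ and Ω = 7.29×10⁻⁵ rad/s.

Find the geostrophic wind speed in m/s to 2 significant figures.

Coriolis parameter at 78°S:
f = 2Ω sin φ = 2 × 7.29×10⁻⁵ × sin 78° = 1.43×10⁻⁴ s⁻¹
In the Southern Hemisphere f is negative: f = −1.43×10⁻⁴ s⁻¹.
Component geostrophic relations (x east, y north):
u_g = −(1/(fρ)) ∂P/∂y,  v_g = (1/(fρ)) ∂P/∂x
u_g = −(2.0×10⁻³)/(−1.43×10⁻⁴ × 1.23) = 11.4 m/s;  v_g = (−0.99×10⁻³)/(−1.43×10⁻⁴ × 1.23) = 5.64 m/s
|V_g| = √(u_g² + v_g²) = 12.7 m/s

13 m/s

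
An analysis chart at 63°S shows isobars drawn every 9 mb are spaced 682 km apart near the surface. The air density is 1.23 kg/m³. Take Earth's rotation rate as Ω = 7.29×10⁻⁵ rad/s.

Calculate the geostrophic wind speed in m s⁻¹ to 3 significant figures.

8.26 m s⁻¹

Coriolis parameter at 63°S:
f = 2Ω sin φ = 2 × 7.29×10⁻⁵ × sin 63° = 1.30×10⁻⁴ s⁻¹
Pressure gradient: |∂P/∂n| = 900 Pa / 682000 m = 1.32×10⁻³ Pa/m
Geostrophic balance (pressure-gradient force = Coriolis force):
V_g = (1/(fρ)) |∂P/∂n| = 1.32×10⁻³ / (1.30×10⁻⁴ × 1.23) = 8.26 m/s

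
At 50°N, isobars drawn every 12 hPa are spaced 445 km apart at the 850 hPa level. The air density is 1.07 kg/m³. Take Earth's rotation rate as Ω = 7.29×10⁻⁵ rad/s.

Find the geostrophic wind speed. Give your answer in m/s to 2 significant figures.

Coriolis parameter at 50°N:
f = 2Ω sin φ = 2 × 7.29×10⁻⁵ × sin 50° = 1.12×10⁻⁴ s⁻¹
Pressure gradient: |∂P/∂n| = 1200 Pa / 445000 m = 2.70×10⁻³ Pa/m
Geostrophic balance (pressure-gradient force = Coriolis force):
V_g = (1/(fρ)) |∂P/∂n| = 2.70×10⁻³ / (1.12×10⁻⁴ × 1.07) = 22.6 m/s

23 m/s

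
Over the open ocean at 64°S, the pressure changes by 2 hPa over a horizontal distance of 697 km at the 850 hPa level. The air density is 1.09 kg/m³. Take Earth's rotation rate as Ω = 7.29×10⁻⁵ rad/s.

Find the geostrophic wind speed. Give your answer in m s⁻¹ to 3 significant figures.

Coriolis parameter at 64°S:
f = 2Ω sin φ = 2 × 7.29×10⁻⁵ × sin 64° = 1.31×10⁻⁴ s⁻¹
Pressure gradient: |∂P/∂n| = 200 Pa / 697000 m = 2.87×10⁻⁴ Pa/m
Geostrophic balance (pressure-gradient force = Coriolis force):
V_g = (1/(fρ)) |∂P/∂n| = 2.87×10⁻⁴ / (1.31×10⁻⁴ × 1.09) = 2.01 m/s

2.01 m s⁻¹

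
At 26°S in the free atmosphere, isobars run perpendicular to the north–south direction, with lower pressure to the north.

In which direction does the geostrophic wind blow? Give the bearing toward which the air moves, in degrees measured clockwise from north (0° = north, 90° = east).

The pressure-gradient force points toward the north (bearing 000°).
Geostrophic balance: in the Southern Hemisphere the Coriolis force deflects motion to the left, so the geostrophic wind blows 90° to the left of the pressure-gradient force (low pressure on the right).
Rotating 000° by 90° counterclockwise gives 270° — the wind blows toward the west.

270°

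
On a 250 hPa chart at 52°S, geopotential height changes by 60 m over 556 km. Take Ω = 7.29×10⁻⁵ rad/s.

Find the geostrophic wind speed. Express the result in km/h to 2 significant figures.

33 km/h

Coriolis parameter at 52°S:
f = 2Ω sin φ = 2 × 7.29×10⁻⁵ × sin 52° = 1.15×10⁻⁴ s⁻¹
Height gradient: |∂Z/∂n| = 60 m / 556000 m = 1.08×10⁻⁴
On a pressure surface, geostrophic balance gives V_g = (g/f)|∂Z/∂n|:
V_g = 9.81 × 1.08×10⁻⁴ / 1.15×10⁻⁴ = 9.21 m/s
Converting: 9.21 m/s × 3.6 = 33 km/h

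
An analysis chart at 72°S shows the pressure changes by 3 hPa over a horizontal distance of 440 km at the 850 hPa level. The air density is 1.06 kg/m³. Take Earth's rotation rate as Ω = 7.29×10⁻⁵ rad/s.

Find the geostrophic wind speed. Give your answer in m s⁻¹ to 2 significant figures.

4.6 m s⁻¹

Coriolis parameter at 72°S:
f = 2Ω sin φ = 2 × 7.29×10⁻⁵ × sin 72° = 1.39×10⁻⁴ s⁻¹
Pressure gradient: |∂P/∂n| = 300 Pa / 440000 m = 6.82×10⁻⁴ Pa/m
Geostrophic balance (pressure-gradient force = Coriolis force):
V_g = (1/(fρ)) |∂P/∂n| = 6.82×10⁻⁴ / (1.39×10⁻⁴ × 1.06) = 4.64 m/s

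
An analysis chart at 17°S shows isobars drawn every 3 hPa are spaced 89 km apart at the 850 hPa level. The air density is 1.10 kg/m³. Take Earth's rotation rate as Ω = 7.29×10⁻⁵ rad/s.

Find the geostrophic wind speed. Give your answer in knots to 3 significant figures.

Coriolis parameter at 17°S:
f = 2Ω sin φ = 2 × 7.29×10⁻⁵ × sin 17° = 4.26×10⁻⁵ s⁻¹
Pressure gradient: |∂P/∂n| = 300 Pa / 89000 m = 3.37×10⁻³ Pa/m
Geostrophic balance (pressure-gradient force = Coriolis force):
V_g = (1/(fρ)) |∂P/∂n| = 3.37×10⁻³ / (4.26×10⁻⁵ × 1.10) = 71.9 m/s
Converting: 71.9 m/s × 1.944 = 140 knots

140 knots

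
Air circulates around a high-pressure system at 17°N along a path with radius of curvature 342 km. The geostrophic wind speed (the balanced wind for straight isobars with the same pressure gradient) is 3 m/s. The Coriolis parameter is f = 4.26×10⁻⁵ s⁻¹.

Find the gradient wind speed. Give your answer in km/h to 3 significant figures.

15.2 km/h

Around a high, pressure-gradient force acts outward with centrifugal, so Coriolis balances both:
fV = (1/ρ)|∂P/∂n| + V²/R  →  V² − fR·V + fR·V_g = 0
With fR = 4.26×10⁻⁵ × 342×10³ m = 14.6 m/s:
V = [fR − √((fR)² − 4 fR V_g)]/2 = [14.6 − √(14.6² − 4×14.6×3)]/2 = 4.23 m/s
Supergeostrophic (V > V_g = 3 m/s), as expected around a high.
Converting: 4.23 m/s × 3.6 = 15.2 km/h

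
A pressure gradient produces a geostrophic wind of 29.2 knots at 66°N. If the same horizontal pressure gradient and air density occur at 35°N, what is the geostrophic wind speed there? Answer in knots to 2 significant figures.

With the same pressure gradient and density, V_g ∝ 1/f ∝ 1/sin φ.
V₂ = V₁ · sin φ₁ / sin φ₂ = 29.2 × sin 66° / sin 35°
V₂ = 29.2 × 0.9135/0.5736 = 47 knots

47 knots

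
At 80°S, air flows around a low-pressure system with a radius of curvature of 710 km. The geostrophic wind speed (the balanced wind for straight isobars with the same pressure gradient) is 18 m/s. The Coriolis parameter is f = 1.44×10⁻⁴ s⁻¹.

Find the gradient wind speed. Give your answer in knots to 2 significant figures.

30 knots

Around a low, centrifugal force acts outward with Coriolis, so pressure-gradient force balances both:
(1/ρ)|∂P/∂n| = fV + V²/R  →  V² + fR·V − fR·V_g = 0
With fR = 1.44×10⁻⁴ × 710×10³ m = 102 m/s:
V = [−fR + √((fR)² + 4 fR V_g)]/2 = [−102 + √(102² + 4×102×18)]/2 = 15.6 m/s
Subgeostrophic (V < V_g = 18 m/s), as expected around a low.
Converting: 15.6 m/s × 1.944 = 30 knots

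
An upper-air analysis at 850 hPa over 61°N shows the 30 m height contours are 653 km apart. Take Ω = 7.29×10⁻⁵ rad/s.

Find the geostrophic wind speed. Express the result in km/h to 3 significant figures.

Coriolis parameter at 61°N:
f = 2Ω sin φ = 2 × 7.29×10⁻⁵ × sin 61° = 1.28×10⁻⁴ s⁻¹
Height gradient: |∂Z/∂n| = 30 m / 653000 m = 4.59×10⁻⁵
On a pressure surface, geostrophic balance gives V_g = (g/f)|∂Z/∂n|:
V_g = 9.81 × 4.59×10⁻⁵ / 1.28×10⁻⁴ = 3.53 m/s
Converting: 3.53 m/s × 3.6 = 12.7 km/h

12.7 km/h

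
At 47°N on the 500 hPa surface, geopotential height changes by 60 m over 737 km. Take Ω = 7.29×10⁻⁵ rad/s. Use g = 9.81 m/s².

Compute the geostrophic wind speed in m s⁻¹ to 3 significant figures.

7.49 m s⁻¹

Coriolis parameter at 47°N:
f = 2Ω sin φ = 2 × 7.29×10⁻⁵ × sin 47° = 1.07×10⁻⁴ s⁻¹
Height gradient: |∂Z/∂n| = 60 m / 737000 m = 8.14×10⁻⁵
On a pressure surface, geostrophic balance gives V_g = (g/f)|∂Z/∂n|:
V_g = 9.81 × 8.14×10⁻⁵ / 1.07×10⁻⁴ = 7.49 m/s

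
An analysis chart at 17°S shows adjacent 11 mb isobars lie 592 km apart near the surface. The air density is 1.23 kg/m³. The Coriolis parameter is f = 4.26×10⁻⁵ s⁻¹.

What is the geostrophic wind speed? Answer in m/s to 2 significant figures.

Pressure gradient: |∂P/∂n| = 1100 Pa / 592000 m = 1.86×10⁻³ Pa/m
Geostrophic balance (pressure-gradient force = Coriolis force):
V_g = (1/(fρ)) |∂P/∂n| = 1.86×10⁻³ / (4.26×10⁻⁵ × 1.23) = 35.5 m/s

35 m/s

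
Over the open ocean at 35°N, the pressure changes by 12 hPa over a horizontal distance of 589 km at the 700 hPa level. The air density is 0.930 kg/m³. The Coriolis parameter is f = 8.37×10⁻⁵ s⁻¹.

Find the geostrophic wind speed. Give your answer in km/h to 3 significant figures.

94.2 km/h

Pressure gradient: |∂P/∂n| = 1200 Pa / 589000 m = 2.04×10⁻³ Pa/m
Geostrophic balance (pressure-gradient force = Coriolis force):
V_g = (1/(fρ)) |∂P/∂n| = 2.04×10⁻³ / (8.37×10⁻⁵ × 0.930) = 26.2 m/s
Converting: 26.2 m/s × 3.6 = 94.2 km/h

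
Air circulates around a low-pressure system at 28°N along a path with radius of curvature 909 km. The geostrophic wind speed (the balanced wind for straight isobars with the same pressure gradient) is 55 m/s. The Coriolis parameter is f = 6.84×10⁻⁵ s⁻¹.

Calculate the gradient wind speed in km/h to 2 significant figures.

Around a low, centrifugal force acts outward with Coriolis, so pressure-gradient force balances both:
(1/ρ)|∂P/∂n| = fV + V²/R  →  V² + fR·V − fR·V_g = 0
With fR = 6.84×10⁻⁵ × 909×10³ m = 62.2 m/s:
V = [−fR + √((fR)² + 4 fR V_g)]/2 = [−62.2 + √(62.2² + 4×62.2×55)]/2 = 35.1 m/s
Subgeostrophic (V < V_g = 55 m/s), as expected around a low.
Converting: 35.1 m/s × 3.6 = 130 km/h

130 km/h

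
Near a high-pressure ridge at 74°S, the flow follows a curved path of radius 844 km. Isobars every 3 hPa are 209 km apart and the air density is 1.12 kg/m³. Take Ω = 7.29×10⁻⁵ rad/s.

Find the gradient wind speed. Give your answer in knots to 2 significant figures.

Coriolis parameter at 74°S:
f = 2Ω sin φ = 2 × 7.29×10⁻⁵ × sin 74° = 1.40×10⁻⁴ s⁻¹
Pressure gradient: |∂P/∂n| = 300 Pa / 209000 m = 1.44×10⁻³ Pa/m
Geostrophic speed: V_g = |∂P/∂n|/(fρ) = 1.44×10⁻³/(1.40×10⁻⁴ × 1.12) = 9.14 m/s
Around a high, pressure-gradient force acts outward with centrifugal, so Coriolis balances both:
fV = (1/ρ)|∂P/∂n| + V²/R  →  V² − fR·V + fR·V_g = 0
With fR = 1.40×10⁻⁴ × 844×10³ m = 118 m/s:
V = [fR − √((fR)² − 4 fR V_g)]/2 = [118 − √(118² − 4×118×9.14)]/2 = 9.99 m/s
Supergeostrophic (V > V_g = 9.14 m/s), as expected around a high.
Converting: 9.99 m/s × 1.944 = 19 knots

19 knots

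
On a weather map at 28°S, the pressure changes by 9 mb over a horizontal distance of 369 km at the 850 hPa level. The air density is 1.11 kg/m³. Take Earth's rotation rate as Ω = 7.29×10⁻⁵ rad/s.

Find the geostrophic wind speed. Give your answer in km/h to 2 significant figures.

120 km/h

Coriolis parameter at 28°S:
f = 2Ω sin φ = 2 × 7.29×10⁻⁵ × sin 28° = 6.84×10⁻⁵ s⁻¹
Pressure gradient: |∂P/∂n| = 900 Pa / 369000 m = 2.44×10⁻³ Pa/m
Geostrophic balance (pressure-gradient force = Coriolis force):
V_g = (1/(fρ)) |∂P/∂n| = 2.44×10⁻³ / (6.84×10⁻⁵ × 1.11) = 32.1 m/s
Converting: 32.1 m/s × 3.6 = 120 km/h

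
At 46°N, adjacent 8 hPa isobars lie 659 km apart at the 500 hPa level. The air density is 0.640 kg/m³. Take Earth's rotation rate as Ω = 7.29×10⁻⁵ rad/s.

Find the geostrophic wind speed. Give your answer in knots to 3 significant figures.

35.2 knots

Coriolis parameter at 46°N:
f = 2Ω sin φ = 2 × 7.29×10⁻⁵ × sin 46° = 1.05×10⁻⁴ s⁻¹
Pressure gradient: |∂P/∂n| = 800 Pa / 659000 m = 1.21×10⁻³ Pa/m
Geostrophic balance (pressure-gradient force = Coriolis force):
V_g = (1/(fρ)) |∂P/∂n| = 1.21×10⁻³ / (1.05×10⁻⁴ × 0.640) = 18.1 m/s
Converting: 18.1 m/s × 1.944 = 35.2 knots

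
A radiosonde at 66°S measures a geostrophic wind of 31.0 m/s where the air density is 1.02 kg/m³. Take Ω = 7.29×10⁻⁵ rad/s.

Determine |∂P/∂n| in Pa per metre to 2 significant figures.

Coriolis parameter at 66°S:
f = 2Ω sin φ = 2 × 7.29×10⁻⁵ × sin 66° = 1.33×10⁻⁴ s⁻¹
Geostrophic balance rearranged: |∂P/∂n| = f ρ V_g
|∂P/∂n| = 1.33×10⁻⁴ × 1.02 × 31.0 = 4.21×10⁻³ Pa/m

4.2×10⁻³ Pa/m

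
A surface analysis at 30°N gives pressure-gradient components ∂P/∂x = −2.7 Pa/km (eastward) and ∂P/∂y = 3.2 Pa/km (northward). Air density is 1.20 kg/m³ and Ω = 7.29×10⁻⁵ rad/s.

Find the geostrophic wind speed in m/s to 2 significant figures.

48 m/s

Coriolis parameter at 30°N:
f = 2Ω sin φ = 2 × 7.29×10⁻⁵ × sin 30° = 7.29×10⁻⁵ s⁻¹
Component geostrophic relations (x east, y north):
u_g = −(1/(fρ)) ∂P/∂y,  v_g = (1/(fρ)) ∂P/∂x
u_g = −(3.2×10⁻³)/(7.29×10⁻⁵ × 1.20) = −36.6 m/s;  v_g = (−2.7×10⁻³)/(7.29×10⁻⁵ × 1.20) = −30.9 m/s
|V_g| = √(u_g² + v_g²) = 47.9 m/s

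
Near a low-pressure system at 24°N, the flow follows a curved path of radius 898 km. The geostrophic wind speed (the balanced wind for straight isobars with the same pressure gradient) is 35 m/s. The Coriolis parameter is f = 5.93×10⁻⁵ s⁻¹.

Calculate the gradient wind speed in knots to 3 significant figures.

Around a low, centrifugal force acts outward with Coriolis, so pressure-gradient force balances both:
(1/ρ)|∂P/∂n| = fV + V²/R  →  V² + fR·V − fR·V_g = 0
With fR = 5.93×10⁻⁵ × 898×10³ m = 53.3 m/s:
V = [−fR + √((fR)² + 4 fR V_g)]/2 = [−53.3 + √(53.3² + 4×53.3×35)]/2 = 24.1 m/s
Subgeostrophic (V < V_g = 35 m/s), as expected around a low.
Converting: 24.1 m/s × 1.944 = 46.8 knots

46.8 knots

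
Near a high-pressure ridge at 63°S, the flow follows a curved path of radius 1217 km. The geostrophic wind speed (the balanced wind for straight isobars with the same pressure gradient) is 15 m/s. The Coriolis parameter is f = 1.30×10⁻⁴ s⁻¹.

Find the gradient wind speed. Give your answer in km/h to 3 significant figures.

60.4 km/h

Around a high, pressure-gradient force acts outward with centrifugal, so Coriolis balances both:
fV = (1/ρ)|∂P/∂n| + V²/R  →  V² − fR·V + fR·V_g = 0
With fR = 1.30×10⁻⁴ × 1217×10³ m = 158 m/s:
V = [fR − √((fR)² − 4 fR V_g)]/2 = [158 − √(158² − 4×158×15)]/2 = 16.8 m/s
Supergeostrophic (V > V_g = 15 m/s), as expected around a high.
Converting: 16.8 m/s × 3.6 = 60.4 km/h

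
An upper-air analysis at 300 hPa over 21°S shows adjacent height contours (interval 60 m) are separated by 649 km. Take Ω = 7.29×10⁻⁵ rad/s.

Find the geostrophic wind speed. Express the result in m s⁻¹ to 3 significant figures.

17.4 m s⁻¹

Coriolis parameter at 21°S:
f = 2Ω sin φ = 2 × 7.29×10⁻⁵ × sin 21° = 5.23×10⁻⁵ s⁻¹
Height gradient: |∂Z/∂n| = 60 m / 649000 m = 9.24×10⁻⁵
On a pressure surface, geostrophic balance gives V_g = (g/f)|∂Z/∂n|:
V_g = 9.81 × 9.24×10⁻⁵ / 5.23×10⁻⁵ = 17.4 m/s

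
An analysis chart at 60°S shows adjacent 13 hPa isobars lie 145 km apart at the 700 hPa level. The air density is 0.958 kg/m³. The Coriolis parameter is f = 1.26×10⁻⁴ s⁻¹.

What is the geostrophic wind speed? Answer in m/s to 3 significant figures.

Pressure gradient: |∂P/∂n| = 1300 Pa / 145000 m = 8.97×10⁻³ Pa/m
Geostrophic balance (pressure-gradient force = Coriolis force):
V_g = (1/(fρ)) |∂P/∂n| = 8.97×10⁻³ / (1.26×10⁻⁴ × 0.958) = 74.3 m/s

74.3 m/s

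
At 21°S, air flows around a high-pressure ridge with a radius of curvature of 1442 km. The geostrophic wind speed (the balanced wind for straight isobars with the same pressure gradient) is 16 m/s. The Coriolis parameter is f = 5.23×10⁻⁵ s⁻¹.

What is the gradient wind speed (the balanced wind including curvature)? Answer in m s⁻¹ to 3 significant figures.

23.0 m s⁻¹

Around a high, pressure-gradient force acts outward with centrifugal, so Coriolis balances both:
fV = (1/ρ)|∂P/∂n| + V²/R  →  V² − fR·V + fR·V_g = 0
With fR = 5.23×10⁻⁵ × 1442×10³ m = 75.4 m/s:
V = [fR − √((fR)² − 4 fR V_g)]/2 = [75.4 − √(75.4² − 4×75.4×16)]/2 = 23 m/s
Supergeostrophic (V > V_g = 16 m/s), as expected around a high.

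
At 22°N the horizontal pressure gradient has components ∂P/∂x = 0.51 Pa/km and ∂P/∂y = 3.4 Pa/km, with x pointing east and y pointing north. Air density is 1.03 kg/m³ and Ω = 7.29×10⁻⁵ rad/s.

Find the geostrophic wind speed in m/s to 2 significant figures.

Coriolis parameter at 22°N:
f = 2Ω sin φ = 2 × 7.29×10⁻⁵ × sin 22° = 5.46×10⁻⁵ s⁻¹
Component geostrophic relations (x east, y north):
u_g = −(1/(fρ)) ∂P/∂y,  v_g = (1/(fρ)) ∂P/∂x
u_g = −(3.4×10⁻³)/(5.46×10⁻⁵ × 1.03) = −60.4 m/s;  v_g = (0.51×10⁻³)/(5.46×10⁻⁵ × 1.03) = 9.07 m/s
|V_g| = √(u_g² + v_g²) = 61.1 m/s

61 m/s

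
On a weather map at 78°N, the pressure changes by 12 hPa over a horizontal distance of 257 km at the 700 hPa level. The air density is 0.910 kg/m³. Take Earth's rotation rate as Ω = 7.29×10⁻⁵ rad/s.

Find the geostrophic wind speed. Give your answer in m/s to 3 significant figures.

Coriolis parameter at 78°N:
f = 2Ω sin φ = 2 × 7.29×10⁻⁵ × sin 78° = 1.43×10⁻⁴ s⁻¹
Pressure gradient: |∂P/∂n| = 1200 Pa / 257000 m = 4.67×10⁻³ Pa/m
Geostrophic balance (pressure-gradient force = Coriolis force):
V_g = (1/(fρ)) |∂P/∂n| = 4.67×10⁻³ / (1.43×10⁻⁴ × 0.910) = 36.0 m/s

36.0 m/s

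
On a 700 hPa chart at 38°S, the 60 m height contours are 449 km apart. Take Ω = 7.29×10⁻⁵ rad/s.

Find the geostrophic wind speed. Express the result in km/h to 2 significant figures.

53 km/h

Coriolis parameter at 38°S:
f = 2Ω sin φ = 2 × 7.29×10⁻⁵ × sin 38° = 8.98×10⁻⁵ s⁻¹
Height gradient: |∂Z/∂n| = 60 m / 449000 m = 1.34×10⁻⁴
On a pressure surface, geostrophic balance gives V_g = (g/f)|∂Z/∂n|:
V_g = 9.81 × 1.34×10⁻⁴ / 8.98×10⁻⁵ = 14.6 m/s
Converting: 14.6 m/s × 3.6 = 53 km/h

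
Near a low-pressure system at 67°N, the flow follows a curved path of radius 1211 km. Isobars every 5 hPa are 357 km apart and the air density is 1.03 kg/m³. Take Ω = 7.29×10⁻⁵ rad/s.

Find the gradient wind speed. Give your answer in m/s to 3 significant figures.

9.57 m/s

Coriolis parameter at 67°N:
f = 2Ω sin φ = 2 × 7.29×10⁻⁵ × sin 67° = 1.34×10⁻⁴ s⁻¹
Pressure gradient: |∂P/∂n| = 500 Pa / 357000 m = 1.40×10⁻³ Pa/m
Geostrophic speed: V_g = |∂P/∂n|/(fρ) = 1.40×10⁻³/(1.34×10⁻⁴ × 1.03) = 10.1 m/s
Around a low, centrifugal force acts outward with Coriolis, so pressure-gradient force balances both:
(1/ρ)|∂P/∂n| = fV + V²/R  →  V² + fR·V − fR·V_g = 0
With fR = 1.34×10⁻⁴ × 1211×10³ m = 163 m/s:
V = [−fR + √((fR)² + 4 fR V_g)]/2 = [−163 + √(163² + 4×163×10.1)]/2 = 9.57 m/s
Subgeostrophic (V < V_g = 10.1 m/s), as expected around a low.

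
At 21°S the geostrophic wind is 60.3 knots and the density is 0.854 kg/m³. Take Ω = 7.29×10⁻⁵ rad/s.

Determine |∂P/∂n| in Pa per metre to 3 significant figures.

Coriolis parameter at 21°S:
f = 2Ω sin φ = 2 × 7.29×10⁻⁵ × sin 21° = 5.23×10⁻⁵ s⁻¹
Wind speed in SI: 60.3 knots = 31.0 m/s
Geostrophic balance rearranged: |∂P/∂n| = f ρ V_g
|∂P/∂n| = 5.23×10⁻⁵ × 0.854 × 31.0 = 1.38×10⁻³ Pa/m

1.38×10⁻³ Pa/m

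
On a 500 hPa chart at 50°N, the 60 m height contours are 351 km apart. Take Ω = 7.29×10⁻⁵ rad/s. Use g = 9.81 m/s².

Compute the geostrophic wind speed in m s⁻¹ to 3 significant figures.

15.0 m s⁻¹

Coriolis parameter at 50°N:
f = 2Ω sin φ = 2 × 7.29×10⁻⁵ × sin 50° = 1.12×10⁻⁴ s⁻¹
Height gradient: |∂Z/∂n| = 60 m / 351000 m = 1.71×10⁻⁴
On a pressure surface, geostrophic balance gives V_g = (g/f)|∂Z/∂n|:
V_g = 9.81 × 1.71×10⁻⁴ / 1.12×10⁻⁴ = 15.0 m/s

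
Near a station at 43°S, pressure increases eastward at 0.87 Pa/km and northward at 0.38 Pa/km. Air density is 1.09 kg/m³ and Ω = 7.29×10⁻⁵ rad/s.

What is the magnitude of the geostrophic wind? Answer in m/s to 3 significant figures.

8.76 m/s

Coriolis parameter at 43°S:
f = 2Ω sin φ = 2 × 7.29×10⁻⁵ × sin 43° = 9.94×10⁻⁵ s⁻¹
In the Southern Hemisphere f is negative: f = −9.94×10⁻⁵ s⁻¹.
Component geostrophic relations (x east, y north):
u_g = −(1/(fρ)) ∂P/∂y,  v_g = (1/(fρ)) ∂P/∂x
u_g = −(0.38×10⁻³)/(−9.94×10⁻⁵ × 1.09) = 3.51 m/s;  v_g = (0.87×10⁻³)/(−9.94×10⁻⁵ × 1.09) = −8.03 m/s
|V_g| = √(u_g² + v_g²) = 8.76 m/s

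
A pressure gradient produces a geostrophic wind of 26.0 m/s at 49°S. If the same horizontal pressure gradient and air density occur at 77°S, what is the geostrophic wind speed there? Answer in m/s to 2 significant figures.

20 m/s

With the same pressure gradient and density, V_g ∝ 1/f ∝ 1/sin φ.
V₂ = V₁ · sin φ₁ / sin φ₂ = 26.0 × sin 49° / sin 77°
V₂ = 26.0 × 0.7547/0.9744 = 20 m/s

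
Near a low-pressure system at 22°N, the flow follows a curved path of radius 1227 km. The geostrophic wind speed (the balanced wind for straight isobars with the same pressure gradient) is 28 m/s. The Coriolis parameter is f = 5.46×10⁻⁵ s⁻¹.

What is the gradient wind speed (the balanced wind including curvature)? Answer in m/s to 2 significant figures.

21 m/s

Around a low, centrifugal force acts outward with Coriolis, so pressure-gradient force balances both:
(1/ρ)|∂P/∂n| = fV + V²/R  →  V² + fR·V − fR·V_g = 0
With fR = 5.46×10⁻⁵ × 1227×10³ m = 67.0 m/s:
V = [−fR + √((fR)² + 4 fR V_g)]/2 = [−67.0 + √(67.0² + 4×67.0×28)]/2 = 21.3 m/s
Subgeostrophic (V < V_g = 28 m/s), as expected around a low.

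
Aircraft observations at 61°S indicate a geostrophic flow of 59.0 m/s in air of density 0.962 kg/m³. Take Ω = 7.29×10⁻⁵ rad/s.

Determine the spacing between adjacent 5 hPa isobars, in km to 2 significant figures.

Coriolis parameter at 61°S:
f = 2Ω sin φ = 2 × 7.29×10⁻⁵ × sin 61° = 1.28×10⁻⁴ s⁻¹
Geostrophic balance rearranged: |∂P/∂n| = f ρ V_g
|∂P/∂n| = 1.28×10⁻⁴ × 0.962 × 59.0 = 7.24×10⁻³ Pa/m
Isobar spacing: Δn = ΔP/|∂P/∂n| = 500 Pa / 7.24×10⁻³ Pa/m = 69082 m ≈ 69 km

69 km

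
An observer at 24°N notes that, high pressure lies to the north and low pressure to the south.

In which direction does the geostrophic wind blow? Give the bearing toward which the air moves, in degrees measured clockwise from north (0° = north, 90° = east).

The pressure-gradient force points toward the south (bearing 180°).
Geostrophic balance: in the Northern Hemisphere the Coriolis force deflects motion to the right, so the geostrophic wind blows 90° to the right of the pressure-gradient force (low pressure on the left).
Rotating 180° by 90° clockwise gives 270° — the wind blows toward the west.

270°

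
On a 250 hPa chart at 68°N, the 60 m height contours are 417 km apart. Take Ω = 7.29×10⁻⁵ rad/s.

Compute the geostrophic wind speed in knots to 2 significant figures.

Coriolis parameter at 68°N:
f = 2Ω sin φ = 2 × 7.29×10⁻⁵ × sin 68° = 1.35×10⁻⁴ s⁻¹
Height gradient: |∂Z/∂n| = 60 m / 417000 m = 1.44×10⁻⁴
On a pressure surface, geostrophic balance gives V_g = (g/f)|∂Z/∂n|:
V_g = 9.81 × 1.44×10⁻⁴ / 1.35×10⁻⁴ = 10.4 m/s
Converting: 10.4 m/s × 1.944 = 20 knots

20 knots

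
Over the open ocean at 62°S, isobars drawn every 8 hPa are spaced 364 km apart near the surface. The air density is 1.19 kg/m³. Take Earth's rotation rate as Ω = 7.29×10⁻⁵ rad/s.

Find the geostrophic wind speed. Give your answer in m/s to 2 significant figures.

Coriolis parameter at 62°S:
f = 2Ω sin φ = 2 × 7.29×10⁻⁵ × sin 62° = 1.29×10⁻⁴ s⁻¹
Pressure gradient: |∂P/∂n| = 800 Pa / 364000 m = 2.20×10⁻³ Pa/m
Geostrophic balance (pressure-gradient force = Coriolis force):
V_g = (1/(fρ)) |∂P/∂n| = 2.20×10⁻³ / (1.29×10⁻⁴ × 1.19) = 14.3 m/s

14 m/s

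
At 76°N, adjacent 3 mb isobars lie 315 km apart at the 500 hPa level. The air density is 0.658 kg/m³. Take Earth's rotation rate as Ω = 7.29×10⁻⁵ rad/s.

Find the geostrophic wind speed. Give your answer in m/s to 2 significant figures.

10 m/s

Coriolis parameter at 76°N:
f = 2Ω sin φ = 2 × 7.29×10⁻⁵ × sin 76° = 1.41×10⁻⁴ s⁻¹
Pressure gradient: |∂P/∂n| = 300 Pa / 315000 m = 9.52×10⁻⁴ Pa/m
Geostrophic balance (pressure-gradient force = Coriolis force):
V_g = (1/(fρ)) |∂P/∂n| = 9.52×10⁻⁴ / (1.41×10⁻⁴ × 0.658) = 10.2 m/s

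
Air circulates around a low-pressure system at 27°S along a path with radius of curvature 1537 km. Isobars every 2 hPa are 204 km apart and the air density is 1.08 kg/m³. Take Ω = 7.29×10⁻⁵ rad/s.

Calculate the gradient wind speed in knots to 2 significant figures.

24 knots

Coriolis parameter at 27°S:
f = 2Ω sin φ = 2 × 7.29×10⁻⁵ × sin 27° = 6.62×10⁻⁵ s⁻¹
Pressure gradient: |∂P/∂n| = 200 Pa / 204000 m = 9.80×10⁻⁴ Pa/m
Geostrophic speed: V_g = |∂P/∂n|/(fρ) = 9.80×10⁻⁴/(6.62×10⁻⁵ × 1.08) = 13.7 m/s
Around a low, centrifugal force acts outward with Coriolis, so pressure-gradient force balances both:
(1/ρ)|∂P/∂n| = fV + V²/R  →  V² + fR·V − fR·V_g = 0
With fR = 6.62×10⁻⁵ × 1537×10³ m = 102 m/s:
V = [−fR + √((fR)² + 4 fR V_g)]/2 = [−102 + √(102² + 4×102×13.7)]/2 = 12.2 m/s
Subgeostrophic (V < V_g = 13.7 m/s), as expected around a low.
Converting: 12.2 m/s × 1.944 = 24 knots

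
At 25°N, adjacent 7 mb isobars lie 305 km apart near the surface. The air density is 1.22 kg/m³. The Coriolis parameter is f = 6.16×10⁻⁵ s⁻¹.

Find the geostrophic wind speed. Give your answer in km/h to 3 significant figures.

110 km/h

Pressure gradient: |∂P/∂n| = 700 Pa / 305000 m = 2.30×10⁻³ Pa/m
Geostrophic balance (pressure-gradient force = Coriolis force):
V_g = (1/(fρ)) |∂P/∂n| = 2.30×10⁻³ / (6.16×10⁻⁵ × 1.22) = 30.5 m/s
Converting: 30.5 m/s × 3.6 = 110 km/h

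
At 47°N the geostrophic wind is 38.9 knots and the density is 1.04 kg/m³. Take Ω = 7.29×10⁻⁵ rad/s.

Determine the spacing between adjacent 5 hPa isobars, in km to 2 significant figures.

Coriolis parameter at 47°N:
f = 2Ω sin φ = 2 × 7.29×10⁻⁵ × sin 47° = 1.07×10⁻⁴ s⁻¹
Wind speed in SI: 38.9 knots = 20.0 m/s
Geostrophic balance rearranged: |∂P/∂n| = f ρ V_g
|∂P/∂n| = 1.07×10⁻⁴ × 1.04 × 20.0 = 2.22×10⁻³ Pa/m
Isobar spacing: Δn = ΔP/|∂P/∂n| = 500 Pa / 2.22×10⁻³ Pa/m = 225301 m ≈ 230 km

230 km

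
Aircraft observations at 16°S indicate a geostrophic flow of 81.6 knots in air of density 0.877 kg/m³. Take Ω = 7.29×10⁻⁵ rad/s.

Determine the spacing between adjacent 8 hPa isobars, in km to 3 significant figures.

Coriolis parameter at 16°S:
f = 2Ω sin φ = 2 × 7.29×10⁻⁵ × sin 16° = 4.02×10⁻⁵ s⁻¹
Wind speed in SI: 81.6 knots = 42.0 m/s
Geostrophic balance rearranged: |∂P/∂n| = f ρ V_g
|∂P/∂n| = 4.02×10⁻⁵ × 0.877 × 42.0 = 1.48×10⁻³ Pa/m
Isobar spacing: Δn = ΔP/|∂P/∂n| = 800 Pa / 1.48×10⁻³ Pa/m = 540713 m ≈ 541 km

541 km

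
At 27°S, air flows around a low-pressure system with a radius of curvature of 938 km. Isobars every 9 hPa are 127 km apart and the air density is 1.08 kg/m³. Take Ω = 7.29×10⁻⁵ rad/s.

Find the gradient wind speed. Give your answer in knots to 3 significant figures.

Coriolis parameter at 27°S:
f = 2Ω sin φ = 2 × 7.29×10⁻⁵ × sin 27° = 6.62×10⁻⁵ s⁻¹
Pressure gradient: |∂P/∂n| = 900 Pa / 127000 m = 7.09×10⁻³ Pa/m
Geostrophic speed: V_g = |∂P/∂n|/(fρ) = 7.09×10⁻³/(6.62×10⁻⁵ × 1.08) = 99.1 m/s
Around a low, centrifugal force acts outward with Coriolis, so pressure-gradient force balances both:
(1/ρ)|∂P/∂n| = fV + V²/R  →  V² + fR·V − fR·V_g = 0
With fR = 6.62×10⁻⁵ × 938×10³ m = 62.1 m/s:
V = [−fR + √((fR)² + 4 fR V_g)]/2 = [−62.1 + √(62.1² + 4×62.1×99.1)]/2 = 53.3 m/s
Subgeostrophic (V < V_g = 99.1 m/s), as expected around a low.
Converting: 53.3 m/s × 1.944 = 104 knots

104 knots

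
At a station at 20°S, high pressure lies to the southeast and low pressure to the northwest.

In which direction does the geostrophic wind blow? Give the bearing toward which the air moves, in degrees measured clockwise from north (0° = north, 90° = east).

225°

The pressure-gradient force points toward the northwest (bearing 315°).
Geostrophic balance: in the Southern Hemisphere the Coriolis force deflects motion to the left, so the geostrophic wind blows 90° to the left of the pressure-gradient force (low pressure on the right).
Rotating 315° by 90° counterclockwise gives 225° — the wind blows toward the southwest.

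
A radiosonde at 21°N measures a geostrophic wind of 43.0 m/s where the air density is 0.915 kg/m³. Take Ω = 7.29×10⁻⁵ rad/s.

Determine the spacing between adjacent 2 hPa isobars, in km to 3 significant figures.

97.3 km

Coriolis parameter at 21°N:
f = 2Ω sin φ = 2 × 7.29×10⁻⁵ × sin 21° = 5.23×10⁻⁵ s⁻¹
Geostrophic balance rearranged: |∂P/∂n| = f ρ V_g
|∂P/∂n| = 5.23×10⁻⁵ × 0.915 × 43.0 = 2.06×10⁻³ Pa/m
Isobar spacing: Δn = ΔP/|∂P/∂n| = 200 Pa / 2.06×10⁻³ Pa/m = 97287 m ≈ 97.3 km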